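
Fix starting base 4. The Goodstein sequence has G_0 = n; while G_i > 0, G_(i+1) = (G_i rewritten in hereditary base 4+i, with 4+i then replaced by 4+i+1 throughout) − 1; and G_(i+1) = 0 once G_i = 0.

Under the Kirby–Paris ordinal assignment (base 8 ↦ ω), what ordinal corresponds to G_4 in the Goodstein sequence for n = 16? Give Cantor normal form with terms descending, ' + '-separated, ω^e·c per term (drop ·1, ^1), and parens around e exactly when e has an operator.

ω·4 + 1

G_0 = 16. HB_4(16) = 4^2. Bump = 25. G_1 = 24.
G_1 = 24. HB_5(24) = 4·5 + 4. Bump = 28. G_2 = 27.
G_2 = 27. HB_6(27) = 4·6 + 3. Bump = 31. G_3 = 30.
G_3 = 30. HB_7(30) = 4·7 + 2. Bump = 34. G_4 = 33.
G_4 = 33. HB_8(33) = 4·8 + 1. Bump = 37. G_5 = 36.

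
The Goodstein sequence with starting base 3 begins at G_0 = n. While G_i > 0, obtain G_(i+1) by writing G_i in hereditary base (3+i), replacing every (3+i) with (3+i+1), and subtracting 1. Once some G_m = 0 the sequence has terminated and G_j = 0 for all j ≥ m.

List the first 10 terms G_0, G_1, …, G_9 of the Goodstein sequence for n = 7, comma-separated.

7, 8, 9, 9, 9, 9, 9, 9, 8, 7

G_0 = 7. HB_3(7) = 2·3 + 1. Bump = 9. G_1 = 8.
G_1 = 8. HB_4(8) = 2·4. Bump = 10. G_2 = 9.
G_2 = 9. HB_5(9) = 5 + 4. Bump = 10. G_3 = 9.
G_3 = 9. HB_6(9) = 6 + 3. Bump = 10. G_4 = 9.
G_4 = 9. HB_7(9) = 7 + 2. Bump = 10. G_5 = 9.
G_5 = 9. HB_8(9) = 8 + 1. Bump = 10. G_6 = 9.
G_6 = 9. HB_9(9) = 9. Bump = 10. G_7 = 9.
G_7 = 9. HB_10(9) = 9. Bump = 9. G_8 = 8.
G_8 = 8. HB_11(8) = 8. Bump = 8. G_9 = 7.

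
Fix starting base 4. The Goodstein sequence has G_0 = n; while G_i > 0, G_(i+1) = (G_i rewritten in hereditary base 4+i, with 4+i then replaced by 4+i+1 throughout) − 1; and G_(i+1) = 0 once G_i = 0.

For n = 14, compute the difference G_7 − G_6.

[0] 14 ≡ 3·4 + 2 (base 4). Lift 5: 17. −1: 16.
[1] 16 ≡ 3·5 + 1 (base 5). Lift 6: 19. −1: 18.
[2] 18 ≡ 3·6 (base 6). Lift 7: 21. −1: 20.
[3] 20 ≡ 2·7 + 6 (base 7). Lift 8: 22. −1: 21.
[4] 21 ≡ 2·8 + 5 (base 8). Lift 9: 23. −1: 22.
[5] 22 ≡ 2·9 + 4 (base 9). Lift 10: 24. −1: 23.
[6] 23 ≡ 2·10 + 3 (base 10). Lift 11: 25. −1: 24.

1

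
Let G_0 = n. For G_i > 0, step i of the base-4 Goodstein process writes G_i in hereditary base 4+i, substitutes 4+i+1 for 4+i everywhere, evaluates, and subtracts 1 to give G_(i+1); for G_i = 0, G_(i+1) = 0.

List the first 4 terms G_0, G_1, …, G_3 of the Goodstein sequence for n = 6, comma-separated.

G_0 = 6. HB_4(6) = 4 + 2. Bump = 7. G_1 = 6.
G_1 = 6. HB_5(6) = 5 + 1. Bump = 7. G_2 = 6.
G_2 = 6. HB_6(6) = 6. Bump = 7. G_3 = 6.

6, 6, 6, 6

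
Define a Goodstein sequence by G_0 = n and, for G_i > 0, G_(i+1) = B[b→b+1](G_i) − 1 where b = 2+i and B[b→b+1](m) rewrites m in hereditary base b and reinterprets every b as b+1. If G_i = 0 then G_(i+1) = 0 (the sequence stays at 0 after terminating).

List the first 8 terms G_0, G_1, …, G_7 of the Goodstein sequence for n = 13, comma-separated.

13, 108, 1279, 16092, 280711, 5765998, 134219479, 3486786855

13 —HB2→ 2^(2 + 1) + 2^2 + 1 —bump→ 3^(3 + 1) + 3^3 + 1 = 109 —(−1)→ 108
108 —HB3→ 3^(3 + 1) + 3^3 —bump→ 4^(4 + 1) + 4^4 = 1280 —(−1)→ 1279
1279 —HB4→ 4^(4 + 1) + 3·4^3 + 3·4^2 + 3·4 + 3 —bump→ 5^(5 + 1) + 3·5^3 + 3·5^2 + 3·5 + 3 = 16093 —(−1)→ 16092
16092 —HB5→ 5^(5 + 1) + 3·5^3 + 3·5^2 + 3·5 + 2 —bump→ 6^(6 + 1) + 3·6^3 + 3·6^2 + 3·6 + 2 = 280712 —(−1)→ 280711
280711 —HB6→ 6^(6 + 1) + 3·6^3 + 3·6^2 + 3·6 + 1 —bump→ 7^(7 + 1) + 3·7^3 + 3·7^2 + 3·7 + 1 = 5765999 —(−1)→ 5765998
5765998 —HB7→ 7^(7 + 1) + 3·7^3 + 3·7^2 + 3·7 —bump→ 8^(8 + 1) + 3·8^3 + 3·8^2 + 3·8 = 134219480 —(−1)→ 134219479
134219479 —HB8→ 8^(8 + 1) + 3·8^3 + 3·8^2 + 2·8 + 7 —bump→ 9^(9 + 1) + 3·9^3 + 3·9^2 + 2·9 + 7 = 3486786856 —(−1)→ 3486786855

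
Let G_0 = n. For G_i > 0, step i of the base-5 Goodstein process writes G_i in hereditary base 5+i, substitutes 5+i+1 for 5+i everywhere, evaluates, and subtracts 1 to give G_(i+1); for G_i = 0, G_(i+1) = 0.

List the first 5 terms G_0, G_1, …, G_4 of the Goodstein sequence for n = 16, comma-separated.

16, 18, 20, 21, 22

G_0 = 16. HB_5(16) = 3·5 + 1. Bump = 19. G_1 = 18.
G_1 = 18. HB_6(18) = 3·6. Bump = 21. G_2 = 20.
G_2 = 20. HB_7(20) = 2·7 + 6. Bump = 22. G_3 = 21.
G_3 = 21. HB_8(21) = 2·8 + 5. Bump = 23. G_4 = 22.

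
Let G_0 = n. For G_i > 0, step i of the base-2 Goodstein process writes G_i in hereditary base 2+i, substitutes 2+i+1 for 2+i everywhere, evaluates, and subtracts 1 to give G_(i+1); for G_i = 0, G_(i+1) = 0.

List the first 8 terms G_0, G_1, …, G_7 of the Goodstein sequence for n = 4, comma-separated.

4, 26, 41, 60, 83, 109, 139, 173

step 0: 4 = 2^2; sub 3 for 2: 3^3; = 27; G_1 = 27−1 = 26
step 1: 26 = 2·3^2 + 2·3 + 2; sub 4 for 3: 2·4^2 + 2·4 + 2; = 42; G_2 = 42−1 = 41
step 2: 41 = 2·4^2 + 2·4 + 1; sub 5 for 4: 2·5^2 + 2·5 + 1; = 61; G_3 = 61−1 = 60
step 3: 60 = 2·5^2 + 2·5; sub 6 for 5: 2·6^2 + 2·6; = 84; G_4 = 84−1 = 83
step 4: 83 = 2·6^2 + 6 + 5; sub 7 for 6: 2·7^2 + 7 + 5; = 110; G_5 = 110−1 = 109
step 5: 109 = 2·7^2 + 7 + 4; sub 8 for 7: 2·8^2 + 8 + 4; = 140; G_6 = 140−1 = 139
step 6: 139 = 2·8^2 + 8 + 3; sub 9 for 8: 2·9^2 + 9 + 3; = 174; G_7 = 174−1 = 173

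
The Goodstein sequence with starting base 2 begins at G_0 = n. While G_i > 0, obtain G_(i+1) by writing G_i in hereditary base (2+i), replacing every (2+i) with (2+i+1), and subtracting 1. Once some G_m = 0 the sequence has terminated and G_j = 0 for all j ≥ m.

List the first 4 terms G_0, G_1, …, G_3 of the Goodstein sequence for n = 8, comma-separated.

8, 80, 553, 6310

G_0 = 8. HB_2(8) = 2^(2 + 1). Bump = 81. G_1 = 80.
G_1 = 80. HB_3(80) = 2·3^3 + 2·3^2 + 2·3 + 2. Bump = 554. G_2 = 553.
G_2 = 553. HB_4(553) = 2·4^4 + 2·4^2 + 2·4 + 1. Bump = 6311. G_3 = 6310.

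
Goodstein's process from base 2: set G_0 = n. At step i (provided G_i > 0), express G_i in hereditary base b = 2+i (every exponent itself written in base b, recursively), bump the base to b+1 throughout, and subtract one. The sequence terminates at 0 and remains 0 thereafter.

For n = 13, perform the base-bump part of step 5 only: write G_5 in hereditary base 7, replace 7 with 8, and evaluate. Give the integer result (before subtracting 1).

[0] 13 ≡ 2^(2 + 1) + 2^2 + 1 (base 2). Lift 3: 109. −1: 108.
[1] 108 ≡ 3^(3 + 1) + 3^3 (base 3). Lift 4: 1280. −1: 1279.
[2] 1279 ≡ 4^(4 + 1) + 3·4^3 + 3·4^2 + 3·4 + 3 (base 4). Lift 5: 16093. −1: 16092.
[3] 16092 ≡ 5^(5 + 1) + 3·5^3 + 3·5^2 + 3·5 + 2 (base 5). Lift 6: 280712. −1: 280711.
[4] 280711 ≡ 6^(6 + 1) + 3·6^3 + 3·6^2 + 3·6 + 1 (base 6). Lift 7: 5765999. −1: 5765998.

134219480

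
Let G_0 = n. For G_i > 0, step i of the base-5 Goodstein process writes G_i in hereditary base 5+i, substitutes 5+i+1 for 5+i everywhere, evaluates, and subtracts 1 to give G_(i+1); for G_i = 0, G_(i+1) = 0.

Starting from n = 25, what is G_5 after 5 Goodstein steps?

i=0: 25 = 5^2 (b=5); 5→6: 6^2 = 36; 36−1 = 35
i=1: 35 = 5·6 + 5 (b=6); 6→7: 5·7 + 5 = 40; 40−1 = 39
i=2: 39 = 5·7 + 4 (b=7); 7→8: 5·8 + 4 = 44; 44−1 = 43
i=3: 43 = 5·8 + 3 (b=8); 8→9: 5·9 + 3 = 48; 48−1 = 47
i=4: 47 = 5·9 + 2 (b=9); 9→10: 5·10 + 2 = 52; 52−1 = 51
i=5: 51 = 5·10 + 1 (b=10); 10→11: 5·11 + 1 = 56; 56−1 = 55

51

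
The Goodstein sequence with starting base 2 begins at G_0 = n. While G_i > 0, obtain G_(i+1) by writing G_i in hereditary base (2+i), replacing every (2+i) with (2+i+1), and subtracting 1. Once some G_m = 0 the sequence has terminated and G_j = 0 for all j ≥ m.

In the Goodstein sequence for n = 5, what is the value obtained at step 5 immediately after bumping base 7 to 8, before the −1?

[0] 5 ≡ 2^2 + 1 (base 2). Lift 3: 28. −1: 27.
[1] 27 ≡ 3^3 (base 3). Lift 4: 256. −1: 255.
[2] 255 ≡ 3·4^3 + 3·4^2 + 3·4 + 3 (base 4). Lift 5: 468. −1: 467.
[3] 467 ≡ 3·5^3 + 3·5^2 + 3·5 + 2 (base 5). Lift 6: 776. −1: 775.
[4] 775 ≡ 3·6^3 + 3·6^2 + 3·6 + 1 (base 6). Lift 7: 1198. −1: 1197.
[5] 1197 ≡ 3·7^3 + 3·7^2 + 3·7 (base 7). Lift 8: 1752. −1: 1751.

1752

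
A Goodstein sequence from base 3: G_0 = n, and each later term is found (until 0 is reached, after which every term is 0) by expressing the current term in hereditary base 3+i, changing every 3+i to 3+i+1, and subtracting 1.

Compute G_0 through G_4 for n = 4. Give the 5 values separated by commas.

[0] 4 ≡ 3 + 1 (base 3). Lift 4: 5. −1: 4.
[1] 4 ≡ 4 (base 4). Lift 5: 5. −1: 4.
[2] 4 ≡ 4 (base 5). Lift 6: 4. −1: 3.
[3] 3 ≡ 3 (base 6). Lift 7: 3. −1: 2.

4, 4, 4, 3, 2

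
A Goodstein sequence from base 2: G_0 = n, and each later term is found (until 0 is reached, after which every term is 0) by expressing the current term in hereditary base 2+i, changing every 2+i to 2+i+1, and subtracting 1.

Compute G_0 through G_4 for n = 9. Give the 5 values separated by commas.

9, 81, 1023, 9842, 140743

[0] 9 ≡ 2^(2 + 1) + 1 (base 2). Lift 3: 82. −1: 81.
[1] 81 ≡ 3^(3 + 1) (base 3). Lift 4: 1024. −1: 1023.
[2] 1023 ≡ 3·4^4 + 3·4^3 + 3·4^2 + 3·4 + 3 (base 4). Lift 5: 9843. −1: 9842.
[3] 9842 ≡ 3·5^5 + 3·5^3 + 3·5^2 + 3·5 + 2 (base 5). Lift 6: 140744. −1: 140743.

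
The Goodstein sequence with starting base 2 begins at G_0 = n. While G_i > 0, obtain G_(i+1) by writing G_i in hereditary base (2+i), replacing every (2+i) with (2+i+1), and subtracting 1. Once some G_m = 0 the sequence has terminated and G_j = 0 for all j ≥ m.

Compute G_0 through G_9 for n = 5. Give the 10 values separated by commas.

G_0 = 5. HB_2(5) = 2^2 + 1. Bump = 28. G_1 = 27.
G_1 = 27. HB_3(27) = 3^3. Bump = 256. G_2 = 255.
G_2 = 255. HB_4(255) = 3·4^3 + 3·4^2 + 3·4 + 3. Bump = 468. G_3 = 467.
G_3 = 467. HB_5(467) = 3·5^3 + 3·5^2 + 3·5 + 2. Bump = 776. G_4 = 775.
G_4 = 775. HB_6(775) = 3·6^3 + 3·6^2 + 3·6 + 1. Bump = 1198. G_5 = 1197.
G_5 = 1197. HB_7(1197) = 3·7^3 + 3·7^2 + 3·7. Bump = 1752. G_6 = 1751.
G_6 = 1751. HB_8(1751) = 3·8^3 + 3·8^2 + 2·8 + 7. Bump = 2455. G_7 = 2454.
G_7 = 2454. HB_9(2454) = 3·9^3 + 3·9^2 + 2·9 + 6. Bump = 3326. G_8 = 3325.
G_8 = 3325. HB_10(3325) = 3·10^3 + 3·10^2 + 2·10 + 5. Bump = 4383. G_9 = 4382.

5, 27, 255, 467, 775, 1197, 1751, 2454, 3325, 4382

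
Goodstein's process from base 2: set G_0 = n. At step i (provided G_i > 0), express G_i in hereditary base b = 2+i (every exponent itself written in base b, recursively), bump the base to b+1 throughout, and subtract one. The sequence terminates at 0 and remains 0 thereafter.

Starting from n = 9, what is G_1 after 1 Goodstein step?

G_0=9  [base 2] 2^(2 + 1) + 1  →[2↦3]→  3^(3 + 1) + 1 = 82  −1 ⇒ G_1=81
G_1=81  [base 3] 3^(3 + 1)  →[3↦4]→  4^(4 + 1) = 1024  −1 ⇒ G_2=1023

81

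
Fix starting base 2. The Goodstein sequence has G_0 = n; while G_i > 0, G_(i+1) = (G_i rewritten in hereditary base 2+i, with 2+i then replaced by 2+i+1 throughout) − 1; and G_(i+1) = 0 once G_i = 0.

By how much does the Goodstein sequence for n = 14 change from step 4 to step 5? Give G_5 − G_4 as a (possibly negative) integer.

[0] 14 ≡ 2^(2 + 1) + 2^2 + 2 (base 2). Lift 3: 111. −1: 110.
[1] 110 ≡ 3^(3 + 1) + 3^3 + 2 (base 3). Lift 4: 1282. −1: 1281.
[2] 1281 ≡ 4^(4 + 1) + 4^4 + 1 (base 4). Lift 5: 18751. −1: 18750.
[3] 18750 ≡ 5^(5 + 1) + 5^5 (base 5). Lift 6: 326592. −1: 326591.
[4] 326591 ≡ 6^(6 + 1) + 5·6^5 + 5·6^4 + 5·6^3 + 5·6^2 + 5·6 + 5 (base 6). Lift 7: 5862841. −1: 5862840.

5536249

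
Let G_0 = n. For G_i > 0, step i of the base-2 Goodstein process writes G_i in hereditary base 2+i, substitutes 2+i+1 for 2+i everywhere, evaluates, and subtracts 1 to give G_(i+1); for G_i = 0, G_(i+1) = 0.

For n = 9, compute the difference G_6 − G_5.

G_0 = 9. HB_2(9) = 2^(2 + 1) + 1. Bump = 82. G_1 = 81.
G_1 = 81. HB_3(81) = 3^(3 + 1). Bump = 1024. G_2 = 1023.
G_2 = 1023. HB_4(1023) = 3·4^4 + 3·4^3 + 3·4^2 + 3·4 + 3. Bump = 9843. G_3 = 9842.
G_3 = 9842. HB_5(9842) = 3·5^5 + 3·5^3 + 3·5^2 + 3·5 + 2. Bump = 140744. G_4 = 140743.
G_4 = 140743. HB_6(140743) = 3·6^6 + 3·6^3 + 3·6^2 + 3·6 + 1. Bump = 2471827. G_5 = 2471826.
G_5 = 2471826. HB_7(2471826) = 3·7^7 + 3·7^3 + 3·7^2 + 3·7. Bump = 50333400. G_6 = 50333399.

47861573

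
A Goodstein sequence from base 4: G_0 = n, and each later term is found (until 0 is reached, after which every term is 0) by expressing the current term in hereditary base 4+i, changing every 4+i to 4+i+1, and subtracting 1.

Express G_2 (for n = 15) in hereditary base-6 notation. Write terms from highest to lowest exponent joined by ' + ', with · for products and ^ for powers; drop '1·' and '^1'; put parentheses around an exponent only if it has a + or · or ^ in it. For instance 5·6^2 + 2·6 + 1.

step 0: 15 = 3·4 + 3; sub 5 for 4: 3·5 + 3; = 18; G_1 = 18−1 = 17
step 1: 17 = 3·5 + 2; sub 6 for 5: 3·6 + 2; = 20; G_2 = 20−1 = 19
step 2: 19 = 3·6 + 1; sub 7 for 6: 3·7 + 1; = 22; G_3 = 22−1 = 21

3·6 + 1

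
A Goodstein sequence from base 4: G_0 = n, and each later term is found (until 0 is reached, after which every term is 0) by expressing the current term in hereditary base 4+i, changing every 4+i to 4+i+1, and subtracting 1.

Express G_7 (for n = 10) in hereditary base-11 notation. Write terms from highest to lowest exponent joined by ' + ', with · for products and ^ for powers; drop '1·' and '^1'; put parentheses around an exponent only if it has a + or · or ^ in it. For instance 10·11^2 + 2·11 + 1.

11 + 2

step 0: 10 = 2·4 + 2; sub 5 for 4: 2·5 + 2; = 12; G_1 = 12−1 = 11
step 1: 11 = 2·5 + 1; sub 6 for 5: 2·6 + 1; = 13; G_2 = 13−1 = 12
step 2: 12 = 2·6; sub 7 for 6: 2·7; = 14; G_3 = 14−1 = 13
step 3: 13 = 7 + 6; sub 8 for 7: 8 + 6; = 14; G_4 = 14−1 = 13
step 4: 13 = 8 + 5; sub 9 for 8: 9 + 5; = 14; G_5 = 14−1 = 13
step 5: 13 = 9 + 4; sub 10 for 9: 10 + 4; = 14; G_6 = 14−1 = 13
step 6: 13 = 10 + 3; sub 11 for 10: 11 + 3; = 14; G_7 = 14−1 = 13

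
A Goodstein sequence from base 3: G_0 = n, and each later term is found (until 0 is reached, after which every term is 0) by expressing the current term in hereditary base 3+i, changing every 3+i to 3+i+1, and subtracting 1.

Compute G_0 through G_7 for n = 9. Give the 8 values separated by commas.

base 3: 9 = 3^2; at 4: 4^2 = 16; next = 15
base 4: 15 = 3·4 + 3; at 5: 3·5 + 3 = 18; next = 17
base 5: 17 = 3·5 + 2; at 6: 3·6 + 2 = 20; next = 19
base 6: 19 = 3·6 + 1; at 7: 3·7 + 1 = 22; next = 21
base 7: 21 = 3·7; at 8: 3·8 = 24; next = 23
base 8: 23 = 2·8 + 7; at 9: 2·9 + 7 = 25; next = 24
base 9: 24 = 2·9 + 6; at 10: 2·10 + 6 = 26; next = 25

9, 15, 17, 19, 21, 23, 24, 25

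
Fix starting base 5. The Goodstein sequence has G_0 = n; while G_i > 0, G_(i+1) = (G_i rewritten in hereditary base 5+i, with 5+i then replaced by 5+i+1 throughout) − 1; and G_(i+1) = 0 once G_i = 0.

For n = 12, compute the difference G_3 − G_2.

1

[0] 12 ≡ 2·5 + 2 (base 5). Lift 6: 14. −1: 13.
[1] 13 ≡ 2·6 + 1 (base 6). Lift 7: 15. −1: 14.
[2] 14 ≡ 2·7 (base 7). Lift 8: 16. −1: 15.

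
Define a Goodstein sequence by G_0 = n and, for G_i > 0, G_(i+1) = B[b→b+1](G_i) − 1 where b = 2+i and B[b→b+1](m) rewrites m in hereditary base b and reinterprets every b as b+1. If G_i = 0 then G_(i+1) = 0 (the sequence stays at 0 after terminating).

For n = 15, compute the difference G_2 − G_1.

1172

G_0=15  [base 2] 2^(2 + 1) + 2^2 + 2 + 1  →[2↦3]→  3^(3 + 1) + 3^3 + 3 + 1 = 112  −1 ⇒ G_1=111
G_1=111  [base 3] 3^(3 + 1) + 3^3 + 3  →[3↦4]→  4^(4 + 1) + 4^4 + 4 = 1284  −1 ⇒ G_2=1283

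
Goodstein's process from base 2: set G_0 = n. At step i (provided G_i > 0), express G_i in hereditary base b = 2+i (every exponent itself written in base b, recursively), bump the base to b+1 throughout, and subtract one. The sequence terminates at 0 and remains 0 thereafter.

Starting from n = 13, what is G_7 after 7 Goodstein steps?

G_0=13  [base 2] 2^(2 + 1) + 2^2 + 1  →[2↦3]→  3^(3 + 1) + 3^3 + 1 = 109  −1 ⇒ G_1=108
G_1=108  [base 3] 3^(3 + 1) + 3^3  →[3↦4]→  4^(4 + 1) + 4^4 = 1280  −1 ⇒ G_2=1279
G_2=1279  [base 4] 4^(4 + 1) + 3·4^3 + 3·4^2 + 3·4 + 3  →[4↦5]→  5^(5 + 1) + 3·5^3 + 3·5^2 + 3·5 + 3 = 16093  −1 ⇒ G_3=16092
G_3=16092  [base 5] 5^(5 + 1) + 3·5^3 + 3·5^2 + 3·5 + 2  →[5↦6]→  6^(6 + 1) + 3·6^3 + 3·6^2 + 3·6 + 2 = 280712  −1 ⇒ G_4=280711
G_4=280711  [base 6] 6^(6 + 1) + 3·6^3 + 3·6^2 + 3·6 + 1  →[6↦7]→  7^(7 + 1) + 3·7^3 + 3·7^2 + 3·7 + 1 = 5765999  −1 ⇒ G_5=5765998
G_5=5765998  [base 7] 7^(7 + 1) + 3·7^3 + 3·7^2 + 3·7  →[7↦8]→  8^(8 + 1) + 3·8^3 + 3·8^2 + 3·8 = 134219480  −1 ⇒ G_6=134219479
G_6=134219479  [base 8] 8^(8 + 1) + 3·8^3 + 3·8^2 + 2·8 + 7  →[8↦9]→  9^(9 + 1) + 3·9^3 + 3·9^2 + 2·9 + 7 = 3486786856  −1 ⇒ G_7=3486786855

3486786855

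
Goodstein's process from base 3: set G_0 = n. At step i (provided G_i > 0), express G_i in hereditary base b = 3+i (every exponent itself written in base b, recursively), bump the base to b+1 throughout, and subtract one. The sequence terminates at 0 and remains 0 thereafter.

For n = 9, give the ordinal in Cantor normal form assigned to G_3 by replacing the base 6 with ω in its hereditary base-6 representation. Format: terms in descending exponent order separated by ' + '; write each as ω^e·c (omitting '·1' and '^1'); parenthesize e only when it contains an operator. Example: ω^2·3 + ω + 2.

G_0 = 9. HB_3(9) = 3^2. Bump = 16. G_1 = 15.
G_1 = 15. HB_4(15) = 3·4 + 3. Bump = 18. G_2 = 17.
G_2 = 17. HB_5(17) = 3·5 + 2. Bump = 20. G_3 = 19.

ω·3 + 1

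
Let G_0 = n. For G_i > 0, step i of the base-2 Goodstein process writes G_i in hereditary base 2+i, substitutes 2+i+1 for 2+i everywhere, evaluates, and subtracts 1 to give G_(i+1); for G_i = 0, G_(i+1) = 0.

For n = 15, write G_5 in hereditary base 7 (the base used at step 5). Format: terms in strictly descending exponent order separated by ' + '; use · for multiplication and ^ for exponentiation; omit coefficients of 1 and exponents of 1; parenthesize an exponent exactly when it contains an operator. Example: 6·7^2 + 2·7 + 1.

7^(7 + 1) + 7^7

step 0: 15 = 2^(2 + 1) + 2^2 + 2 + 1; sub 3 for 2: 3^(3 + 1) + 3^3 + 3 + 1; = 112; G_1 = 112−1 = 111
step 1: 111 = 3^(3 + 1) + 3^3 + 3; sub 4 for 3: 4^(4 + 1) + 4^4 + 4; = 1284; G_2 = 1284−1 = 1283
step 2: 1283 = 4^(4 + 1) + 4^4 + 3; sub 5 for 4: 5^(5 + 1) + 5^5 + 3; = 18753; G_3 = 18753−1 = 18752
step 3: 18752 = 5^(5 + 1) + 5^5 + 2; sub 6 for 5: 6^(6 + 1) + 6^6 + 2; = 326594; G_4 = 326594−1 = 326593
step 4: 326593 = 6^(6 + 1) + 6^6 + 1; sub 7 for 6: 7^(7 + 1) + 7^7 + 1; = 6588345; G_5 = 6588345−1 = 6588344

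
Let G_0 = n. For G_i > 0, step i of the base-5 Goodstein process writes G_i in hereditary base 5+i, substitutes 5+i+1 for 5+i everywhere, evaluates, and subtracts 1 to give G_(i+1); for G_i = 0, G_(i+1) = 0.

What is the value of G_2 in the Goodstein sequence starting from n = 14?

G_0=14  [base 5] 2·5 + 4  →[5↦6]→  2·6 + 4 = 16  −1 ⇒ G_1=15
G_1=15  [base 6] 2·6 + 3  →[6↦7]→  2·7 + 3 = 17  −1 ⇒ G_2=16
G_2=16  [base 7] 2·7 + 2  →[7↦8]→  2·8 + 2 = 18  −1 ⇒ G_3=17

16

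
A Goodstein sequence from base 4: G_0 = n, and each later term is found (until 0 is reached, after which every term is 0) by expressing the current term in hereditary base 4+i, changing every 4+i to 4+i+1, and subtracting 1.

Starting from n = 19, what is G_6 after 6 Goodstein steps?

step 0: 19 = 4^2 + 3; sub 5 for 4: 5^2 + 3; = 28; G_1 = 28−1 = 27
step 1: 27 = 5^2 + 2; sub 6 for 5: 6^2 + 2; = 38; G_2 = 38−1 = 37
step 2: 37 = 6^2 + 1; sub 7 for 6: 7^2 + 1; = 50; G_3 = 50−1 = 49
step 3: 49 = 7^2; sub 8 for 7: 8^2; = 64; G_4 = 64−1 = 63
step 4: 63 = 7·8 + 7; sub 9 for 8: 7·9 + 7; = 70; G_5 = 70−1 = 69
step 5: 69 = 7·9 + 6; sub 10 for 9: 7·10 + 6; = 76; G_6 = 76−1 = 75
step 6: 75 = 7·10 + 5; sub 11 for 10: 7·11 + 5; = 82; G_7 = 82−1 = 81

75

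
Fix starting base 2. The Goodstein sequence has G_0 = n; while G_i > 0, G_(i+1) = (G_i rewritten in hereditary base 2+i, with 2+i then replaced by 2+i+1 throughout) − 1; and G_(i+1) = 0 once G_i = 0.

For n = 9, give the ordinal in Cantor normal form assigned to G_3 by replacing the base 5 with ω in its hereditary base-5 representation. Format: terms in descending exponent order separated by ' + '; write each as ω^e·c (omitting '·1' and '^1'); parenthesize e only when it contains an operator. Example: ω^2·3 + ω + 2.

G_0=9  [base 2] 2^(2 + 1) + 1  →[2↦3]→  3^(3 + 1) + 1 = 82  −1 ⇒ G_1=81
G_1=81  [base 3] 3^(3 + 1)  →[3↦4]→  4^(4 + 1) = 1024  −1 ⇒ G_2=1023
G_2=1023  [base 4] 3·4^4 + 3·4^3 + 3·4^2 + 3·4 + 3  →[4↦5]→  3·5^5 + 3·5^3 + 3·5^2 + 3·5 + 3 = 9843  −1 ⇒ G_3=9842
G_3=9842  [base 5] 3·5^5 + 3·5^3 + 3·5^2 + 3·5 + 2  →[5↦6]→  3·6^6 + 3·6^3 + 3·6^2 + 3·6 + 2 = 140744  −1 ⇒ G_4=140743

ω^ω·3 + ω^3·3 + ω^2·3 + ω·3 + 2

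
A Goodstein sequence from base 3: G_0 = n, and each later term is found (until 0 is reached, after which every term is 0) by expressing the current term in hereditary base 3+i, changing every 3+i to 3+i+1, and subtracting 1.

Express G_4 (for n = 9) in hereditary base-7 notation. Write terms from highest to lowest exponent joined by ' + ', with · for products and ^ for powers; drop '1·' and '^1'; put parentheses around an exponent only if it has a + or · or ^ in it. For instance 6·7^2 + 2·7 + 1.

3·7

9 —HB3→ 3^2 —bump→ 4^2 = 16 —(−1)→ 15
15 —HB4→ 3·4 + 3 —bump→ 3·5 + 3 = 18 —(−1)→ 17
17 —HB5→ 3·5 + 2 —bump→ 3·6 + 2 = 20 —(−1)→ 19
19 —HB6→ 3·6 + 1 —bump→ 3·7 + 1 = 22 —(−1)→ 21
21 —HB7→ 3·7 —bump→ 3·8 = 24 —(−1)→ 23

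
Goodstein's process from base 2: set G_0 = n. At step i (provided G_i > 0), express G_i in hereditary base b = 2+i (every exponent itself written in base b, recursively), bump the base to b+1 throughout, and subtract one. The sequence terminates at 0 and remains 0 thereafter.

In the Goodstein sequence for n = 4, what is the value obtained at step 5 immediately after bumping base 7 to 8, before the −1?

140

(0) 4|_2 = 2^2 ↦ 3^3|_3 = 27 ⇒ 26
(1) 26|_3 = 2·3^2 + 2·3 + 2 ↦ 2·4^2 + 2·4 + 2|_4 = 42 ⇒ 41
(2) 41|_4 = 2·4^2 + 2·4 + 1 ↦ 2·5^2 + 2·5 + 1|_5 = 61 ⇒ 60
(3) 60|_5 = 2·5^2 + 2·5 ↦ 2·6^2 + 2·6|_6 = 84 ⇒ 83
(4) 83|_6 = 2·6^2 + 6 + 5 ↦ 2·7^2 + 7 + 5|_7 = 110 ⇒ 109
(5) 109|_7 = 2·7^2 + 7 + 4 ↦ 2·8^2 + 8 + 4|_8 = 140 ⇒ 139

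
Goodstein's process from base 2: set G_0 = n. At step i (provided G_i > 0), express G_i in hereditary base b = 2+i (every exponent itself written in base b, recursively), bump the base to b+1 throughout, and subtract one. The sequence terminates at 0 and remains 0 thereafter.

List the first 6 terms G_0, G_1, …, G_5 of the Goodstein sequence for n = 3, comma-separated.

3, 3, 3, 2, 1, 0

G_0 = 3. HB_2(3) = 2 + 1. Bump = 4. G_1 = 3.
G_1 = 3. HB_3(3) = 3. Bump = 4. G_2 = 3.
G_2 = 3. HB_4(3) = 3. Bump = 3. G_3 = 2.
G_3 = 2. HB_5(2) = 2. Bump = 2. G_4 = 1.
G_4 = 1. HB_6(1) = 1. Bump = 1. G_5 = 0.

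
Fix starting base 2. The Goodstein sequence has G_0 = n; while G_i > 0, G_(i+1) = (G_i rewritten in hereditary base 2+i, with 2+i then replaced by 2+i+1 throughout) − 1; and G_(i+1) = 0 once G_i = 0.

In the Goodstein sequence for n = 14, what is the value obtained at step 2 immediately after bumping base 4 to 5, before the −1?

(0) 14|_2 = 2^(2 + 1) + 2^2 + 2 ↦ 3^(3 + 1) + 3^3 + 3|_3 = 111 ⇒ 110
(1) 110|_3 = 3^(3 + 1) + 3^3 + 2 ↦ 4^(4 + 1) + 4^4 + 2|_4 = 1282 ⇒ 1281

18751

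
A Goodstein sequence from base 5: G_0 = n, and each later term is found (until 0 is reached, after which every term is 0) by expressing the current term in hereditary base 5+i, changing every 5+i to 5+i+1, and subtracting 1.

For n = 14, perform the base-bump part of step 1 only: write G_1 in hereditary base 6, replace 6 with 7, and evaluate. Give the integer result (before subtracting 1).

i=0: 14 = 2·5 + 4 (b=5); 5→6: 2·6 + 4 = 16; 16−1 = 15
i=1: 15 = 2·6 + 3 (b=6); 6→7: 2·7 + 3 = 17; 17−1 = 16

17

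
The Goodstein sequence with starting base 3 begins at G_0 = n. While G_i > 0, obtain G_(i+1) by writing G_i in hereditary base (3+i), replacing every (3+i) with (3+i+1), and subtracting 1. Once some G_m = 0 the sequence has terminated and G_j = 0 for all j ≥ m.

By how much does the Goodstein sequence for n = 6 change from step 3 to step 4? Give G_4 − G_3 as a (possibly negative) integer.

0

(0) 6|_3 = 2·3 ↦ 2·4|_4 = 8 ⇒ 7
(1) 7|_4 = 4 + 3 ↦ 5 + 3|_5 = 8 ⇒ 7
(2) 7|_5 = 5 + 2 ↦ 6 + 2|_6 = 8 ⇒ 7
(3) 7|_6 = 6 + 1 ↦ 7 + 1|_7 = 8 ⇒ 7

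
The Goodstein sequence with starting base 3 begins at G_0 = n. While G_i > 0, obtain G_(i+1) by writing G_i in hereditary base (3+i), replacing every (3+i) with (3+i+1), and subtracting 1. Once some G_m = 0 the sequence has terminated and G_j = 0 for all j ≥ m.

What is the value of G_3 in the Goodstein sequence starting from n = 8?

G_0 = 8. HB_3(8) = 2·3 + 2. Bump = 10. G_1 = 9.
G_1 = 9. HB_4(9) = 2·4 + 1. Bump = 11. G_2 = 10.
G_2 = 10. HB_5(10) = 2·5. Bump = 12. G_3 = 11.
G_3 = 11. HB_6(11) = 6 + 5. Bump = 12. G_4 = 11.

11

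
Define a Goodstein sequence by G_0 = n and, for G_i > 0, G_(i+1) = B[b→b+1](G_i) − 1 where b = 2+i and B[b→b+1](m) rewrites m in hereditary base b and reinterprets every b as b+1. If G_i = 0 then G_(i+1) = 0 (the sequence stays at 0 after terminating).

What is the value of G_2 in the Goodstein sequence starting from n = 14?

1281

14 —HB2→ 2^(2 + 1) + 2^2 + 2 —bump→ 3^(3 + 1) + 3^3 + 3 = 111 —(−1)→ 110
110 —HB3→ 3^(3 + 1) + 3^3 + 2 —bump→ 4^(4 + 1) + 4^4 + 2 = 1282 —(−1)→ 1281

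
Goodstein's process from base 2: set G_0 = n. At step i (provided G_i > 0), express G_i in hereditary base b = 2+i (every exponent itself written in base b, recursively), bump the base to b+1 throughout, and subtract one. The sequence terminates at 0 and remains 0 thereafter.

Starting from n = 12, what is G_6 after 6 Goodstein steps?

134217867

i=0: 12 = 2^(2 + 1) + 2^2 (b=2); 2→3: 3^(3 + 1) + 3^3 = 108; 108−1 = 107
i=1: 107 = 3^(3 + 1) + 2·3^2 + 2·3 + 2 (b=3); 3→4: 4^(4 + 1) + 2·4^2 + 2·4 + 2 = 1066; 1066−1 = 1065
i=2: 1065 = 4^(4 + 1) + 2·4^2 + 2·4 + 1 (b=4); 4→5: 5^(5 + 1) + 2·5^2 + 2·5 + 1 = 15686; 15686−1 = 15685
i=3: 15685 = 5^(5 + 1) + 2·5^2 + 2·5 (b=5); 5→6: 6^(6 + 1) + 2·6^2 + 2·6 = 280020; 280020−1 = 280019
i=4: 280019 = 6^(6 + 1) + 2·6^2 + 6 + 5 (b=6); 6→7: 7^(7 + 1) + 2·7^2 + 7 + 5 = 5764911; 5764911−1 = 5764910
i=5: 5764910 = 7^(7 + 1) + 2·7^2 + 7 + 4 (b=7); 7→8: 8^(8 + 1) + 2·8^2 + 8 + 4 = 134217868; 134217868−1 = 134217867
i=6: 134217867 = 8^(8 + 1) + 2·8^2 + 8 + 3 (b=8); 8→9: 9^(9 + 1) + 2·9^2 + 9 + 3 = 3486784575; 3486784575−1 = 3486784574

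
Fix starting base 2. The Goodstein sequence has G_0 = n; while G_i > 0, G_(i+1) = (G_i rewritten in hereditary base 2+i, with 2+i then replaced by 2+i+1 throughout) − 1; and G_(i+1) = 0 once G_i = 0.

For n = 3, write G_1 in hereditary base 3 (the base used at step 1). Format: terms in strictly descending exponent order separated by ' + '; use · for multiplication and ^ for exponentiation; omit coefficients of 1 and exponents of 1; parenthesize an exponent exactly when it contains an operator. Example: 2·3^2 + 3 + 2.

3

base 2: 3 = 2 + 1; at 3: 3 + 1 = 4; next = 3
base 3: 3 = 3; at 4: 4 = 4; next = 3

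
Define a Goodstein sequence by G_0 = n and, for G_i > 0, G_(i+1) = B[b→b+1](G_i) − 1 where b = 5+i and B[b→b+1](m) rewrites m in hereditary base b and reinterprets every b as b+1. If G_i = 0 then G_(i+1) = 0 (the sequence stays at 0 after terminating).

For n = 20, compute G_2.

25

20 —HB5→ 4·5 —bump→ 4·6 = 24 —(−1)→ 23
23 —HB6→ 3·6 + 5 —bump→ 3·7 + 5 = 26 —(−1)→ 25
25 —HB7→ 3·7 + 4 —bump→ 3·8 + 4 = 28 —(−1)→ 27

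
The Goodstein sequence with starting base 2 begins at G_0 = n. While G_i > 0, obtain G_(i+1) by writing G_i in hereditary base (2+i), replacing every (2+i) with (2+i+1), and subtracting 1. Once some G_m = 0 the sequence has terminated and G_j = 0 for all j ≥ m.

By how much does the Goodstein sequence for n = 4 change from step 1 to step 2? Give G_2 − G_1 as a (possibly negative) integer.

G_0=4  [base 2] 2^2  →[2↦3]→  3^3 = 27  −1 ⇒ G_1=26
G_1=26  [base 3] 2·3^2 + 2·3 + 2  →[3↦4]→  2·4^2 + 2·4 + 2 = 42  −1 ⇒ G_2=41

15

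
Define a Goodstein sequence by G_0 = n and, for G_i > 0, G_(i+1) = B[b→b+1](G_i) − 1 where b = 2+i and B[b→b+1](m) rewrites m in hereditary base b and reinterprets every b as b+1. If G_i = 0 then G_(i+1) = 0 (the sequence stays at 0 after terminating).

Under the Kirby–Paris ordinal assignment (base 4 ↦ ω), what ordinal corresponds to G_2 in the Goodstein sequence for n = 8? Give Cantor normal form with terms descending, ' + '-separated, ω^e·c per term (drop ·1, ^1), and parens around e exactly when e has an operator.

G_0=8  [base 2] 2^(2 + 1)  →[2↦3]→  3^(3 + 1) = 81  −1 ⇒ G_1=80
G_1=80  [base 3] 2·3^3 + 2·3^2 + 2·3 + 2  →[3↦4]→  2·4^4 + 2·4^2 + 2·4 + 2 = 554  −1 ⇒ G_2=553
G_2=553  [base 4] 2·4^4 + 2·4^2 + 2·4 + 1  →[4↦5]→  2·5^5 + 2·5^2 + 2·5 + 1 = 6311  −1 ⇒ G_3=6310

ω^ω·2 + ω^2·2 + ω·2 + 1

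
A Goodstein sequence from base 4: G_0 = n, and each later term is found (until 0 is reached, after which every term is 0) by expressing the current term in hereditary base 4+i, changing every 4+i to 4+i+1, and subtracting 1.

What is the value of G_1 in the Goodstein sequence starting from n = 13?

step 0: 13 = 3·4 + 1; sub 5 for 4: 3·5 + 1; = 16; G_1 = 16−1 = 15
step 1: 15 = 3·5; sub 6 for 5: 3·6; = 18; G_2 = 18−1 = 17

15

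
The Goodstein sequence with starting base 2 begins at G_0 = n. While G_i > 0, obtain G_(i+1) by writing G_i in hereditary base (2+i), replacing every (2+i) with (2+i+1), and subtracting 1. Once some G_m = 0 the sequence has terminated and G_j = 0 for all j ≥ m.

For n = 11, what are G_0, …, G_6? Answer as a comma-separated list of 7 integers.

step 0: 11 = 2^(2 + 1) + 2 + 1; sub 3 for 2: 3^(3 + 1) + 3 + 1; = 85; G_1 = 85−1 = 84
step 1: 84 = 3^(3 + 1) + 3; sub 4 for 3: 4^(4 + 1) + 4; = 1028; G_2 = 1028−1 = 1027
step 2: 1027 = 4^(4 + 1) + 3; sub 5 for 4: 5^(5 + 1) + 3; = 15628; G_3 = 15628−1 = 15627
step 3: 15627 = 5^(5 + 1) + 2; sub 6 for 5: 6^(6 + 1) + 2; = 279938; G_4 = 279938−1 = 279937
step 4: 279937 = 6^(6 + 1) + 1; sub 7 for 6: 7^(7 + 1) + 1; = 5764802; G_5 = 5764802−1 = 5764801
step 5: 5764801 = 7^(7 + 1); sub 8 for 7: 8^(8 + 1); = 134217728; G_6 = 134217728−1 = 134217727

11, 84, 1027, 15627, 279937, 5764801, 134217727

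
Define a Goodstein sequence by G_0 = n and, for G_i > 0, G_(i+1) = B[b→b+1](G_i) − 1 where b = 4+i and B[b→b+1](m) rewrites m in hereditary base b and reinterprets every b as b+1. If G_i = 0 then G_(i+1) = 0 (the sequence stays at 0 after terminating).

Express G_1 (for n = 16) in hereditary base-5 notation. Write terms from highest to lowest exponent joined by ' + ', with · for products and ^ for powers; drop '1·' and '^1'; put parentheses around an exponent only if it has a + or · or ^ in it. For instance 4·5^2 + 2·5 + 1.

G_0 = 16. HB_4(16) = 4^2. Bump = 25. G_1 = 24.
G_1 = 24. HB_5(24) = 4·5 + 4. Bump = 28. G_2 = 27.

4·5 + 4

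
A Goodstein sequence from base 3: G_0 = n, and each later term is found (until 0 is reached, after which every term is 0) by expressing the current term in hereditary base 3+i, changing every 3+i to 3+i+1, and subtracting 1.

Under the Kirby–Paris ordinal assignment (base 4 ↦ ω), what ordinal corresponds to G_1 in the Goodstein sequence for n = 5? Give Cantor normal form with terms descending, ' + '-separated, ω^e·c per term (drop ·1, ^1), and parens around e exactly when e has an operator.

G_0 = 5. HB_3(5) = 3 + 2. Bump = 6. G_1 = 5.
G_1 = 5. HB_4(5) = 4 + 1. Bump = 6. G_2 = 5.

ω + 1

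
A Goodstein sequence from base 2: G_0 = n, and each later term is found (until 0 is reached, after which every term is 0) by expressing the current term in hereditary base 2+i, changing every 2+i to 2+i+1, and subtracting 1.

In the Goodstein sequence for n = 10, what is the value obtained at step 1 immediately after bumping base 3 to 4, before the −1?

10 —HB2→ 2^(2 + 1) + 2 —bump→ 3^(3 + 1) + 3 = 84 —(−1)→ 83
83 —HB3→ 3^(3 + 1) + 2 —bump→ 4^(4 + 1) + 2 = 1026 —(−1)→ 1025

1026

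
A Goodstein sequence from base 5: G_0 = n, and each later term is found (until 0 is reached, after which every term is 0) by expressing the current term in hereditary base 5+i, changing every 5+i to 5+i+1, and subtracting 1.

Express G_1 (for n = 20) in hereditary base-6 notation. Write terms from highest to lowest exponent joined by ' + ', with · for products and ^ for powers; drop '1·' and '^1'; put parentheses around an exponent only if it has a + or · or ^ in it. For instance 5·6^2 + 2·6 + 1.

G_0=20  [base 5] 4·5  →[5↦6]→  4·6 = 24  −1 ⇒ G_1=23
G_1=23  [base 6] 3·6 + 5  →[6↦7]→  3·7 + 5 = 26  −1 ⇒ G_2=25

3·6 + 5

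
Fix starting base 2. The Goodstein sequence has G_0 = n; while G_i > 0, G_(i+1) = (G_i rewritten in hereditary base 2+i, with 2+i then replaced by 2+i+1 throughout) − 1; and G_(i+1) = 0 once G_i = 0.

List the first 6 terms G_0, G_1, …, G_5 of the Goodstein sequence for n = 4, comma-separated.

4, 26, 41, 60, 83, 109

(0) 4|_2 = 2^2 ↦ 3^3|_3 = 27 ⇒ 26
(1) 26|_3 = 2·3^2 + 2·3 + 2 ↦ 2·4^2 + 2·4 + 2|_4 = 42 ⇒ 41
(2) 41|_4 = 2·4^2 + 2·4 + 1 ↦ 2·5^2 + 2·5 + 1|_5 = 61 ⇒ 60
(3) 60|_5 = 2·5^2 + 2·5 ↦ 2·6^2 + 2·6|_6 = 84 ⇒ 83
(4) 83|_6 = 2·6^2 + 6 + 5 ↦ 2·7^2 + 7 + 5|_7 = 110 ⇒ 109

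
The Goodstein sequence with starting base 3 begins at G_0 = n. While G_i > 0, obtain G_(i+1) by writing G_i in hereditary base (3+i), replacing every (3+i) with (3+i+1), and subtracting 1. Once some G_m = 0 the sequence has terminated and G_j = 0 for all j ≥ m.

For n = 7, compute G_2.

G_0=7  [base 3] 2·3 + 1  →[3↦4]→  2·4 + 1 = 9  −1 ⇒ G_1=8
G_1=8  [base 4] 2·4  →[4↦5]→  2·5 = 10  −1 ⇒ G_2=9
G_2=9  [base 5] 5 + 4  →[5↦6]→  6 + 4 = 10  −1 ⇒ G_3=9

9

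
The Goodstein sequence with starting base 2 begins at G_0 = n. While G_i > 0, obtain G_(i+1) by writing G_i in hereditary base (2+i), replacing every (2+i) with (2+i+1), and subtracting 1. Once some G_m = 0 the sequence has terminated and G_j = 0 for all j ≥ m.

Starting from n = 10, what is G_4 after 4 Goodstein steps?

i=0: 10 = 2^(2 + 1) + 2 (b=2); 2→3: 3^(3 + 1) + 3 = 84; 84−1 = 83
i=1: 83 = 3^(3 + 1) + 2 (b=3); 3→4: 4^(4 + 1) + 2 = 1026; 1026−1 = 1025
i=2: 1025 = 4^(4 + 1) + 1 (b=4); 4→5: 5^(5 + 1) + 1 = 15626; 15626−1 = 15625
i=3: 15625 = 5^(5 + 1) (b=5); 5→6: 6^(6 + 1) = 279936; 279936−1 = 279935

279935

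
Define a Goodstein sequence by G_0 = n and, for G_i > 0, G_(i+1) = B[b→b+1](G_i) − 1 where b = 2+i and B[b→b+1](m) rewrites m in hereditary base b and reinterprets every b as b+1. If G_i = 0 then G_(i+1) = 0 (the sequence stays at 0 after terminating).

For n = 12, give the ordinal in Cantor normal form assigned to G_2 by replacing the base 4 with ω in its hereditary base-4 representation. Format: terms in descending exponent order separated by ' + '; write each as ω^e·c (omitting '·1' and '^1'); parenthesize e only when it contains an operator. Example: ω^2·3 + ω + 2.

base 2: 12 = 2^(2 + 1) + 2^2; at 3: 3^(3 + 1) + 3^3 = 108; next = 107
base 3: 107 = 3^(3 + 1) + 2·3^2 + 2·3 + 2; at 4: 4^(4 + 1) + 2·4^2 + 2·4 + 2 = 1066; next = 1065
base 4: 1065 = 4^(4 + 1) + 2·4^2 + 2·4 + 1; at 5: 5^(5 + 1) + 2·5^2 + 2·5 + 1 = 15686; next = 15685

ω^(ω + 1) + ω^2·2 + ω·2 + 1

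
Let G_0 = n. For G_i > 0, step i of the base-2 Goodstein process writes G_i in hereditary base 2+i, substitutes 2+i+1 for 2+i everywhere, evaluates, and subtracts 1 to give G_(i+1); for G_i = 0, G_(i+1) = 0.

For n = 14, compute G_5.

[0] 14 ≡ 2^(2 + 1) + 2^2 + 2 (base 2). Lift 3: 111. −1: 110.
[1] 110 ≡ 3^(3 + 1) + 3^3 + 2 (base 3). Lift 4: 1282. −1: 1281.
[2] 1281 ≡ 4^(4 + 1) + 4^4 + 1 (base 4). Lift 5: 18751. −1: 18750.
[3] 18750 ≡ 5^(5 + 1) + 5^5 (base 5). Lift 6: 326592. −1: 326591.
[4] 326591 ≡ 6^(6 + 1) + 5·6^5 + 5·6^4 + 5·6^3 + 5·6^2 + 5·6 + 5 (base 6). Lift 7: 5862841. −1: 5862840.

5862840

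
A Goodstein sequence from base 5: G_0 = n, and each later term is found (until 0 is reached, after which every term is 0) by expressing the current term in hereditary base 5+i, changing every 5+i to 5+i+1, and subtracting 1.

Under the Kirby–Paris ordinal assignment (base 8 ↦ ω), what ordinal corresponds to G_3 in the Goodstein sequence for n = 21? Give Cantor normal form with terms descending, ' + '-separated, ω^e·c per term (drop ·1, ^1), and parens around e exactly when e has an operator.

G_0=21  [base 5] 4·5 + 1  →[5↦6]→  4·6 + 1 = 25  −1 ⇒ G_1=24
G_1=24  [base 6] 4·6  →[6↦7]→  4·7 = 28  −1 ⇒ G_2=27
G_2=27  [base 7] 3·7 + 6  →[7↦8]→  3·8 + 6 = 30  −1 ⇒ G_3=29
G_3=29  [base 8] 3·8 + 5  →[8↦9]→  3·9 + 5 = 32  −1 ⇒ G_4=31

ω·3 + 5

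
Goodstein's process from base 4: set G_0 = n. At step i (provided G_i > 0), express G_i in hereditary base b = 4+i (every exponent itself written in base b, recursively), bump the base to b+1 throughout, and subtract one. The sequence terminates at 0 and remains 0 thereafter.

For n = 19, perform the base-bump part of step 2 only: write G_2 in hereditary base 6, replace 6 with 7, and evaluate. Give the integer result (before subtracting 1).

i=0: 19 = 4^2 + 3 (b=4); 4→5: 5^2 + 3 = 28; 28−1 = 27
i=1: 27 = 5^2 + 2 (b=5); 5→6: 6^2 + 2 = 38; 38−1 = 37
i=2: 37 = 6^2 + 1 (b=6); 6→7: 7^2 + 1 = 50; 50−1 = 49

50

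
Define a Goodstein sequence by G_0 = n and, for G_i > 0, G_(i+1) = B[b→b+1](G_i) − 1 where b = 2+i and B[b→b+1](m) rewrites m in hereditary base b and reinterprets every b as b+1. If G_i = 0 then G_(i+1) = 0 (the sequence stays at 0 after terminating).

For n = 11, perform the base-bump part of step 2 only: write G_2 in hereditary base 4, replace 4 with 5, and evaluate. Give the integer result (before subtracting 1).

15628

[0] 11 ≡ 2^(2 + 1) + 2 + 1 (base 2). Lift 3: 85. −1: 84.
[1] 84 ≡ 3^(3 + 1) + 3 (base 3). Lift 4: 1028. −1: 1027.
[2] 1027 ≡ 4^(4 + 1) + 3 (base 4). Lift 5: 15628. −1: 15627.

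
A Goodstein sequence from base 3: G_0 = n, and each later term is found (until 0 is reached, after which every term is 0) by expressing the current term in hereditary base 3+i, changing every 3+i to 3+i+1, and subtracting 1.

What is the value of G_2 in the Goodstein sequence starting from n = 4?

G_0 = 4. HB_3(4) = 3 + 1. Bump = 5. G_1 = 4.
G_1 = 4. HB_4(4) = 4. Bump = 5. G_2 = 4.
G_2 = 4. HB_5(4) = 4. Bump = 4. G_3 = 3.

4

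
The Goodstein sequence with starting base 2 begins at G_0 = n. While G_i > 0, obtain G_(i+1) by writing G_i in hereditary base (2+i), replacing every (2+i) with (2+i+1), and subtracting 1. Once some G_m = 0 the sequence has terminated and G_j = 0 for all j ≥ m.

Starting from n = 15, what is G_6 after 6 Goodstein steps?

150994943

G_0 = 15. HB_2(15) = 2^(2 + 1) + 2^2 + 2 + 1. Bump = 112. G_1 = 111.
G_1 = 111. HB_3(111) = 3^(3 + 1) + 3^3 + 3. Bump = 1284. G_2 = 1283.
G_2 = 1283. HB_4(1283) = 4^(4 + 1) + 4^4 + 3. Bump = 18753. G_3 = 18752.
G_3 = 18752. HB_5(18752) = 5^(5 + 1) + 5^5 + 2. Bump = 326594. G_4 = 326593.
G_4 = 326593. HB_6(326593) = 6^(6 + 1) + 6^6 + 1. Bump = 6588345. G_5 = 6588344.
G_5 = 6588344. HB_7(6588344) = 7^(7 + 1) + 7^7. Bump = 150994944. G_6 = 150994943.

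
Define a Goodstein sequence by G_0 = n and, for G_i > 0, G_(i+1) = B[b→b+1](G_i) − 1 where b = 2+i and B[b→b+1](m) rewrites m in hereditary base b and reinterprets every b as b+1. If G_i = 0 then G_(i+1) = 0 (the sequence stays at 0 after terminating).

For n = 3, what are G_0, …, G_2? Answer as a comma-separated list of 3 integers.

3, 3, 3

step 0: 3 = 2 + 1; sub 3 for 2: 3 + 1; = 4; G_1 = 4−1 = 3
step 1: 3 = 3; sub 4 for 3: 4; = 4; G_2 = 4−1 = 3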